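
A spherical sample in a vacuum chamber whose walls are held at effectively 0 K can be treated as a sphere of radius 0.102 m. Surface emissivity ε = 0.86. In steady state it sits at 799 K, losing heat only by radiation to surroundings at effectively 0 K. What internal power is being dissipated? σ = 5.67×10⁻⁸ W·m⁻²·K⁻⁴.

Steady state: P = εσA T⁴.
A = 4πr² = 0.1307 m²; T⁴ = (799)⁴ = 4.076×10¹¹ K⁴.
P = 0.86 × 5.67×10⁻⁸ × 0.1307 × 4.076×10¹¹.

P ≈ 2600 W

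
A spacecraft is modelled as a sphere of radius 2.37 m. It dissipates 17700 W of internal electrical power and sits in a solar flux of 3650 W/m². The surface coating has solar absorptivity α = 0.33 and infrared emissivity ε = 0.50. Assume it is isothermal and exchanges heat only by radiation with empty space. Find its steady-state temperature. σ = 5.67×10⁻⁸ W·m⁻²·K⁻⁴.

At steady state, absorbed solar power + internal power = radiated power.
Absorbed: α·S·A_cross = 0.33·3650·17.65 = 21250 W (cross-section πr²).
Total input = 21250 + 17700 = 38950 W.
Radiated: εσ·A_surf·T⁴ with A_surf = 4πr² = 70.58 m².
T⁴ = 38950/(0.50·5.67×10⁻⁸·70.58) = 1.947×10¹⁰ K⁴.

T ≈ 374 K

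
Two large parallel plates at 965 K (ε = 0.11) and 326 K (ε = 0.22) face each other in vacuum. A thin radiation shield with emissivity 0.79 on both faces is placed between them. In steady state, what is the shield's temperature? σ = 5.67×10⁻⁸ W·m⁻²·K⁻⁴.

In steady state the net flux on the hot side equals that on the cold side.
σ(T₁⁴−T_s⁴)/D₁ = σ(T_s⁴−T₂⁴)/D₂, with D₁ = 1/ε₁+1/ε_s−1 = 9.357, D₂ = 1/ε_s+1/ε₂−1 = 4.811.
Solve for T_s⁴: T_s⁴ = (D₂·T₁⁴ + D₁·T₂⁴)/(D₁+D₂) = 3.019×10¹¹ K⁴.

T_s ≈ 741 K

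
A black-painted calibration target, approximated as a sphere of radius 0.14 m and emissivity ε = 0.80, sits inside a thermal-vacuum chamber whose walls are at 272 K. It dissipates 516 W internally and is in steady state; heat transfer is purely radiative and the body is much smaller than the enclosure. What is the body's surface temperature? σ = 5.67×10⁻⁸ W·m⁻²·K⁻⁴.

T ≈ 477 K

For a small grey body in a large enclosure, net radiated power = εσA(T⁴ − T_w⁴).
Steady state: P = εσA(T⁴ − T_w⁴) with A = 4πr² = 0.2463 m².
T⁴ = P/(εσA) + T_w⁴ = 516/(0.80·5.67×10⁻⁸·0.2463) + (272)⁴
    = 4.619×10¹⁰ + 5.474×10⁹ = 5.166×10¹⁰ K⁴.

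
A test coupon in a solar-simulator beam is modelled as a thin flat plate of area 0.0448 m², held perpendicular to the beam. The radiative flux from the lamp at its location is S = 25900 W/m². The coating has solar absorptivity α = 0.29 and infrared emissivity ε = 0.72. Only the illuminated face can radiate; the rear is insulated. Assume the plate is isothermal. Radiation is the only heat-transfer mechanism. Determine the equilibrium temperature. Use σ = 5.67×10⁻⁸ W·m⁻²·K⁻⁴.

T ≈ 655 K

At equilibrium, absorbed power = emitted power.
Absorbing cross-section = A = 0.04480 m²; emitting surface = A = 0.04480 m² (ratio 1).
αS·A_cross = εσ·A_surf·T⁴  ⇒  T⁴ = αS/(ε·1σ).
T⁴ = 0.290·25900/(0.72·1·5.67×10⁻⁸) = 1.840×10¹¹ K⁴.
T = (1.840×10¹¹)^(1/4).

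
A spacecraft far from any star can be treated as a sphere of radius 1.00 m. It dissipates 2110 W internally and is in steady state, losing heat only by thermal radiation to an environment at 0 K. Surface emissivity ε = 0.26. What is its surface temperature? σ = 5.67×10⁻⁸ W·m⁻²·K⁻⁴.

Steady state: internal power = radiated power, P = εσA T⁴.
Radiating area A = 4πr² = 12.57 m².
T⁴ = P/(εσA) = 2110/(0.26·5.67×10⁻⁸·12.57) = 1.139×10¹⁰ K⁴.
T = (1.139×10¹⁰)^(1/4).

T ≈ 327 K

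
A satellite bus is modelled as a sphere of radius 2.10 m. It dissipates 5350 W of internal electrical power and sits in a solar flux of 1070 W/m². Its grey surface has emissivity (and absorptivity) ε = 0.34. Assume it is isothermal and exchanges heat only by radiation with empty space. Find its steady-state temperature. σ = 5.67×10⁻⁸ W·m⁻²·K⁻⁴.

T ≈ 314 K

At steady state, absorbed solar power + internal power = radiated power.
Absorbed: α·S·A_cross = 0.34·1070·13.85 = 5040 W (cross-section πr²).
Total input = 5040 + 5350 = 10390 W.
Radiated: εσ·A_surf·T⁴ with A_surf = 4πr² = 55.42 m².
T⁴ = 10390/(0.34·5.67×10⁻⁸·55.42) = 9.726×10⁹ K⁴.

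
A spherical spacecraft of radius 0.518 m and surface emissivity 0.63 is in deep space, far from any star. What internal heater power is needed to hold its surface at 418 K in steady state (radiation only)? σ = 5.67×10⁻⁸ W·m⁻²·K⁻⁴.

P = εσ·4πr²·T⁴.
4πr² = 3.372 m²; T⁴ = 3.053×10¹⁰ K⁴.
P = 0.63·5.67×10⁻⁸·3.372·3.053×10¹⁰.

P ≈ 3680 W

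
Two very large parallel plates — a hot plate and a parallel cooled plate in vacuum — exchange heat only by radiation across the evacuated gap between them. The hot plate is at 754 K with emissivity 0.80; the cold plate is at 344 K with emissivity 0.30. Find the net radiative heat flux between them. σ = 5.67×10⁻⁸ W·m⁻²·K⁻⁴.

For two infinite grey parallel plates, q = σ(T₁⁴ − T₂⁴)/(1/ε₁ + 1/ε₂ − 1).
T₁⁴ − T₂⁴ = 3.232×10¹¹ − 1.400×10¹⁰ = 3.092×10¹¹ K⁴.
1/ε₁ + 1/ε₂ − 1 = 1.250 + 3.333 − 1 = 3.583.
q = 5.67×10⁻⁸ × 3.092×10¹¹ / 3.583.

q ≈ 4890 W/m²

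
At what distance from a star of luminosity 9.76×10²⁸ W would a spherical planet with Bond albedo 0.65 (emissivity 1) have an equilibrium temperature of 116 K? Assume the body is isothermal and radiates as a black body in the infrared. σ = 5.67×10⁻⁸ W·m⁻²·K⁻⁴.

d ≈ 8.14×10¹² m

For an isothermal black-emitting sphere, (1−a)S·πr² = σ·4πr²·T⁴ ⇒ S = 4σT⁴/(1−a).
S = 4·5.67×10⁻⁸·(116)⁴/0.350 = 117.3 W/m².
Flux falls as S = L/(4πd²), so d = √(L/(4πS)) = √(9.76×10²⁸/(4π·117.3)).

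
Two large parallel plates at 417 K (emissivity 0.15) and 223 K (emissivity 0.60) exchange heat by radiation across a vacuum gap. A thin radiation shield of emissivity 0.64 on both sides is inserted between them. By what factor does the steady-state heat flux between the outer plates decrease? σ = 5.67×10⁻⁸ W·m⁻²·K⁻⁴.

Without shield: q₀ = σΔ(T⁴)/(1/ε₁+1/ε₂−1) with denominator 7.333.
With shield the two gaps are in series; the resistances add: (1/ε₁+1/ε_s−1)+(1/ε_s+1/ε₂−1) = 7.229+2.229 = 9.458.
Heat-flux ratio q₀/q = 9.458/7.333.

factor ≈ 1.29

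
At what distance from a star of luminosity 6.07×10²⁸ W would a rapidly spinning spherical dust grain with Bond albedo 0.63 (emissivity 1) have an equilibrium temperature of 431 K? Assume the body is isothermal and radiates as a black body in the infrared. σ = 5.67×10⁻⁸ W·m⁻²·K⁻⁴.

For an isothermal black-emitting sphere, (1−a)S·πr² = σ·4πr²·T⁴ ⇒ S = 4σT⁴/(1−a).
S = 4·5.67×10⁻⁸·(431)⁴/0.370 = 21150 W/m².
Flux falls as S = L/(4πd²), so d = √(L/(4πS)) = √(6.07×10²⁸/(4π·21150)).

d ≈ 4.78×10¹¹ m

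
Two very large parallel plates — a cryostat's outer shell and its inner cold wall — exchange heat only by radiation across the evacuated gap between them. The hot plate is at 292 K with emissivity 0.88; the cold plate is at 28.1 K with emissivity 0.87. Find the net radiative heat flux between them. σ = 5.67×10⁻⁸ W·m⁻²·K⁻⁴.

q ≈ 321 W/m²

For two infinite grey parallel plates, q = σ(T₁⁴ − T₂⁴)/(1/ε₁ + 1/ε₂ − 1).
T₁⁴ − T₂⁴ = 7.270×10⁹ − 6.235×10⁵ = 7.269×10⁹ K⁴.
1/ε₁ + 1/ε₂ − 1 = 1.136 + 1.149 − 1 = 1.286.
q = 5.67×10⁻⁸ × 7.269×10⁹ / 1.286.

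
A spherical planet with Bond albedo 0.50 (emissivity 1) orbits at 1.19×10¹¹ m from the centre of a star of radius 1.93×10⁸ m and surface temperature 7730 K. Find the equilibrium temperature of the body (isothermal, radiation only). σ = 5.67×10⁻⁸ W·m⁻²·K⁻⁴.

T ≈ 185 K

The star's surface emits σT_*⁴; at distance d the flux is S = σT_*⁴(R_*/d)².
S = 5.67×10⁻⁸·(7730)⁴·(1.93×10⁸/1.19×10¹¹)² = 532.5 W/m².
For an isothermal sphere T⁴ = (1−a)S/(4σ) = 1.174×10⁹ K⁴.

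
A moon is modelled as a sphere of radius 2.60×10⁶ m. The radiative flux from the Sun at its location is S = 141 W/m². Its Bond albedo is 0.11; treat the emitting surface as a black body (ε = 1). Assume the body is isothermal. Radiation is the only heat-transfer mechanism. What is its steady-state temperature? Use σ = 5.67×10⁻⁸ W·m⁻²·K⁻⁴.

At equilibrium, absorbed power = emitted power.
Absorbing cross-section = πr² = 2.124×10¹³ m²; emitting surface = 4πr² = 8.495×10¹³ m² (ratio 4).
(1−a)S·A_cross = εσ·A_surf·T⁴  ⇒  T⁴ = (1−a)S/(4σ).
T⁴ = 0.890·141/(4·5.67×10⁻⁸) = 5.533×10⁸ K⁴.
T = (5.533×10⁸)^(1/4).

T ≈ 153 K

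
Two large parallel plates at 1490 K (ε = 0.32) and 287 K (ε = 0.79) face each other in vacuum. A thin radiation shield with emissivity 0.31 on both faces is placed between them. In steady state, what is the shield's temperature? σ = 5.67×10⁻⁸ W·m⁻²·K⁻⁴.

In steady state the net flux on the hot side equals that on the cold side.
σ(T₁⁴−T_s⁴)/D₁ = σ(T_s⁴−T₂⁴)/D₂, with D₁ = 1/ε₁+1/ε_s−1 = 5.351, D₂ = 1/ε_s+1/ε₂−1 = 3.492.
Solve for T_s⁴: T_s⁴ = (D₂·T₁⁴ + D₁·T₂⁴)/(D₁+D₂) = 1.950×10¹² K⁴.

T_s ≈ 1180 K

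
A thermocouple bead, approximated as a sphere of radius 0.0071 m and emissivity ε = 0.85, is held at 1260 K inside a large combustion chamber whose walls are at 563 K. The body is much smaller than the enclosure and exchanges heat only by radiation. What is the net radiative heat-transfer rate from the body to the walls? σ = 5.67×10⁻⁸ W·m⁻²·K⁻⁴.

For a small grey body in a large enclosure: P_net = εσA(T_body⁴ − T_wall⁴).
A = 4πr² = 6.335×10⁻⁴ m²; T_body⁴ − T_wall⁴ = 2.520×10¹² − 1.005×10¹¹ = 2.420×10¹² K⁴.
|P_net| = 0.85·5.67×10⁻⁸·6.335×10⁻⁴·2.420×10¹².

P_net ≈ 73.9 W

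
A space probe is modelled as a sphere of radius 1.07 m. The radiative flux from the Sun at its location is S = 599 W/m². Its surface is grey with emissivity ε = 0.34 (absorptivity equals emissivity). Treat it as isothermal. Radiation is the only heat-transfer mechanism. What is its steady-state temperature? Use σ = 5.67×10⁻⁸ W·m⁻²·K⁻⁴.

T ≈ 227 K

At equilibrium, absorbed power = emitted power.
Absorbing cross-section = πr² = 3.597 m²; emitting surface = 4πr² = 14.39 m² (ratio 4).
εS·A_cross = εσ·A_surf·T⁴  ⇒  T⁴ = S/(4σ)   (ε cancels).
T⁴ = 599/(4·5.67×10⁻⁸) = 2.641×10⁹ K⁴.
T = (2.641×10⁹)^(1/4).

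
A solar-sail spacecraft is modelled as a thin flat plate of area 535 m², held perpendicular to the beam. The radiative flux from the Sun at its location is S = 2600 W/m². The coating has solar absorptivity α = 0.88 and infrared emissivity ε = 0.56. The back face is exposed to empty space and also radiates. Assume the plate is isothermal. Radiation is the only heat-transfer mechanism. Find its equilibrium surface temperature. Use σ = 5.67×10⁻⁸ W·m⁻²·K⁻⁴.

At equilibrium, absorbed power = emitted power.
Absorbing cross-section = A = 535.0 m²; emitting surface = 2A = 1070 m² (ratio 2).
αS·A_cross = εσ·A_surf·T⁴  ⇒  T⁴ = αS/(ε·2σ).
T⁴ = 0.880·2600/(0.56·2·5.67×10⁻⁸) = 3.603×10¹⁰ K⁴.
T = (3.603×10¹⁰)^(1/4).

T ≈ 436 K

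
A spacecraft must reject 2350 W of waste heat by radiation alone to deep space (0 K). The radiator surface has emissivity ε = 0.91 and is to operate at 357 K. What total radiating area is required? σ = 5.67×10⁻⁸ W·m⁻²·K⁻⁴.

P = εσA T⁴ ⇒ A = P/(εσT⁴).
T⁴ = 1.624×10¹⁰ K⁴.
A = 2350/(0.91 × 5.67×10⁻⁸ × 1.624×10¹⁰).

A ≈ 2.80 m²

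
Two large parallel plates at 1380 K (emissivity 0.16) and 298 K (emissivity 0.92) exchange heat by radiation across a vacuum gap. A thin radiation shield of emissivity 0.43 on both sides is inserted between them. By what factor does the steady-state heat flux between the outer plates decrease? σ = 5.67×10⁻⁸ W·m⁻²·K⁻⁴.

Without shield: q₀ = σΔ(T⁴)/(1/ε₁+1/ε₂−1) with denominator 6.337.
With shield the two gaps are in series; the resistances add: (1/ε₁+1/ε_s−1)+(1/ε_s+1/ε₂−1) = 7.576+2.413 = 9.988.
Heat-flux ratio q₀/q = 9.988/6.337.

factor ≈ 1.58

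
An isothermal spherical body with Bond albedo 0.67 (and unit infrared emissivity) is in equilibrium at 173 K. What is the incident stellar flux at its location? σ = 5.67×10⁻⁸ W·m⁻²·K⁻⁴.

(1−a)S·πr² = σ·4πr²·T⁴ ⇒ S = 4σT⁴/(1−a).
S = 4·5.67×10⁻⁸·8.957×10⁸/0.330.

S ≈ 616 W/m²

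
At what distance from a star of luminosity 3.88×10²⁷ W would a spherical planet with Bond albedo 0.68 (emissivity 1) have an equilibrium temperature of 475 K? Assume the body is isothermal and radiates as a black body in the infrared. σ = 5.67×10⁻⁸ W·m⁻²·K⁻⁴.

For an isothermal black-emitting sphere, (1−a)S·πr² = σ·4πr²·T⁴ ⇒ S = 4σT⁴/(1−a).
S = 4·5.67×10⁻⁸·(475)⁴/0.320 = 36080 W/m².
Flux falls as S = L/(4πd²), so d = √(L/(4πS)) = √(3.88×10²⁷/(4π·36080)).

d ≈ 9.25×10¹⁰ m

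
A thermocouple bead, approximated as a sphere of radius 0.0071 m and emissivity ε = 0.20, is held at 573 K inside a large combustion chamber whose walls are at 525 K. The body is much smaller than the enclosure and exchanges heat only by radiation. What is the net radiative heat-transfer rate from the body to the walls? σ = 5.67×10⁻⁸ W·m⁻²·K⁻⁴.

For a small grey body in a large enclosure: P_net = εσA(T_body⁴ − T_wall⁴).
A = 4πr² = 6.335×10⁻⁴ m²; T_body⁴ − T_wall⁴ = 1.078×10¹¹ − 7.597×10¹⁰ = 3.183×10¹⁰ K⁴.
|P_net| = 0.20·5.67×10⁻⁸·6.335×10⁻⁴·3.183×10¹⁰.

P_net ≈ 0.229 W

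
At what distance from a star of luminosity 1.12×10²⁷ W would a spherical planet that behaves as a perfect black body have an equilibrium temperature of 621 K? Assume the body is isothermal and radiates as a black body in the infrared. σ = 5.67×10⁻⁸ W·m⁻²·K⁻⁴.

d ≈ 5.14×10¹⁰ m

For an isothermal black-emitting sphere, (1−a)S·πr² = σ·4πr²·T⁴ ⇒ S = 4σT⁴/(1−a).
S = 4·5.67×10⁻⁸·(621)⁴/1.00 = 33730 W/m².
Flux falls as S = L/(4πd²), so d = √(L/(4πS)) = √(1.12×10²⁷/(4π·33730)).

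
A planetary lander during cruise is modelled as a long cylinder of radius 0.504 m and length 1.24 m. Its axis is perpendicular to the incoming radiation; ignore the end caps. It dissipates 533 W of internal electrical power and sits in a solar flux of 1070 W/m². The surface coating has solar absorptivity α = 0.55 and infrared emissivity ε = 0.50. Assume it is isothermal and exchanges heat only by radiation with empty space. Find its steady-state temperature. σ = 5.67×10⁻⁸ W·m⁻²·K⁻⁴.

T ≈ 327 K

At steady state, absorbed solar power + internal power = radiated power.
Absorbed: α·S·A_cross = 0.55·1070·1.250 = 735.6 W (cross-section 2rL).
Total input = 735.6 + 533 = 1269 W.
Radiated: εσ·A_surf·T⁴ with A_surf = 2πrL = 3.927 m².
T⁴ = 1269/(0.50·5.67×10⁻⁸·3.927) = 1.140×10¹⁰ K⁴.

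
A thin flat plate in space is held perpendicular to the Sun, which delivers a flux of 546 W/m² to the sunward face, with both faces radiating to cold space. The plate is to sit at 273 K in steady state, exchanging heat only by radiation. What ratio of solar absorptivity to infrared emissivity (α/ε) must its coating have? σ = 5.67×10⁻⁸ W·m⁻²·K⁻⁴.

α/ε ≈ 1.15

Balance: αS·A = εσ·2A·T⁴ ⇒ α/ε = 2σT⁴/S.
α/ε = 2·5.67×10⁻⁸·(273)⁴/546 = 2·5.67×10⁻⁸·5.555×10⁹/546.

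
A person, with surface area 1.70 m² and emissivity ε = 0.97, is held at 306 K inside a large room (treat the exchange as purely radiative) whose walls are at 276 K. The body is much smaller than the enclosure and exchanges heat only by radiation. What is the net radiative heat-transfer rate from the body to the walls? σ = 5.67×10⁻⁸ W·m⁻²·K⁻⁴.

For a small grey body in a large enclosure: P_net = εσA(T_body⁴ − T_wall⁴).
A = 1.70 m²; T_body⁴ − T_wall⁴ = 8.768×10⁹ − 5.803×10⁹ = 2.965×10⁹ K⁴.
|P_net| = 0.97·5.67×10⁻⁸·1.700·2.965×10⁹.

P_net ≈ 277 W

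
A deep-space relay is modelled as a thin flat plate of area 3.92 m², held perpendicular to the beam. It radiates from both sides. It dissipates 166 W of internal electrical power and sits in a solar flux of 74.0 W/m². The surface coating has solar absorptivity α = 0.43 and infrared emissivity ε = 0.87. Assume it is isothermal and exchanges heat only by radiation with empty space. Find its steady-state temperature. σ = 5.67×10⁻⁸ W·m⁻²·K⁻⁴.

T ≈ 166 K

At steady state, absorbed solar power + internal power = radiated power.
Absorbed: α·S·A_cross = 0.43·74.0·3.920 = 124.7 W (cross-section A).
Total input = 124.7 + 166 = 290.7 W.
Radiated: εσ·A_surf·T⁴ with A_surf = 2A = 7.840 m².
T⁴ = 290.7/(0.87·5.67×10⁻⁸·7.840) = 7.518×10⁸ K⁴.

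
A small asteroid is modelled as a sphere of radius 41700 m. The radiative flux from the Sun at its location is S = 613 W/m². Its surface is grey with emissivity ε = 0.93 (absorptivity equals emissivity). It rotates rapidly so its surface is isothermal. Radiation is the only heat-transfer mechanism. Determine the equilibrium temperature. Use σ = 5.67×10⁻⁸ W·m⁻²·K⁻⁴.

T ≈ 228 K

At equilibrium, absorbed power = emitted power.
Absorbing cross-section = πr² = 5.463×10⁹ m²; emitting surface = 4πr² = 2.185×10¹⁰ m² (ratio 4).
εS·A_cross = εσ·A_surf·T⁴  ⇒  T⁴ = S/(4σ)   (ε cancels).
T⁴ = 613/(4·5.67×10⁻⁸) = 2.703×10⁹ K⁴.
T = (2.703×10⁹)^(1/4).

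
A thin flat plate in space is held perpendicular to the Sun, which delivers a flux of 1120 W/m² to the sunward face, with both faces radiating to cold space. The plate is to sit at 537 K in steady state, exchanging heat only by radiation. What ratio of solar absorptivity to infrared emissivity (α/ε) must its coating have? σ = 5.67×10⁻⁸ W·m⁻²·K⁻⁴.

Balance: αS·A = εσ·2A·T⁴ ⇒ α/ε = 2σT⁴/S.
α/ε = 2·5.67×10⁻⁸·(537)⁴/1120 = 2·5.67×10⁻⁸·8.316×10¹⁰/1120.

α/ε ≈ 8.42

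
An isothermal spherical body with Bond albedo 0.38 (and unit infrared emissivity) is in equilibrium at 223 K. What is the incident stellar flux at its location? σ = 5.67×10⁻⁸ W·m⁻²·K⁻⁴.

(1−a)S·πr² = σ·4πr²·T⁴ ⇒ S = 4σT⁴/(1−a).
S = 4·5.67×10⁻⁸·2.473×10⁹/0.620.

S ≈ 905 W/m²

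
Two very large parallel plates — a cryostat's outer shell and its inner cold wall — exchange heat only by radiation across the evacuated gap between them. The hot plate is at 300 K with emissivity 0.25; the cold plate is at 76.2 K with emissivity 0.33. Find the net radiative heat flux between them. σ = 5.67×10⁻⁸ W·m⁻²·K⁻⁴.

q ≈ 75.8 W/m²

For two infinite grey parallel plates, q = σ(T₁⁴ − T₂⁴)/(1/ε₁ + 1/ε₂ − 1).
T₁⁴ − T₂⁴ = 8.100×10⁹ − 3.371×10⁷ = 8.066×10⁹ K⁴.
1/ε₁ + 1/ε₂ − 1 = 4.000 + 3.030 − 1 = 6.030.
q = 5.67×10⁻⁸ × 8.066×10⁹ / 6.030.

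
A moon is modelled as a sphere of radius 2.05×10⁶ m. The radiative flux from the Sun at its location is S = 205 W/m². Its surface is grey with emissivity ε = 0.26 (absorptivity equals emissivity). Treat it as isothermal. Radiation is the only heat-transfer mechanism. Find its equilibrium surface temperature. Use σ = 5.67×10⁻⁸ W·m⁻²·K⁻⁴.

At equilibrium, absorbed power = emitted power.
Absorbing cross-section = πr² = 1.320×10¹³ m²; emitting surface = 4πr² = 5.281×10¹³ m² (ratio 4).
εS·A_cross = εσ·A_surf·T⁴  ⇒  T⁴ = S/(4σ)   (ε cancels).
T⁴ = 205/(4·5.67×10⁻⁸) = 9.039×10⁸ K⁴.
T = (9.039×10⁸)^(1/4).

T ≈ 173 K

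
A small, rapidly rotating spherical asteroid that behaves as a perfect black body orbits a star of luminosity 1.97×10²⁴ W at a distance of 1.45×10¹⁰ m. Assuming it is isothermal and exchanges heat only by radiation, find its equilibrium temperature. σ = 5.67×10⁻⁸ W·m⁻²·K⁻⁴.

First find the stellar flux at distance d: S = L/(4πd²) = 1.97×10²⁴/(4π·(1.45×10¹⁰)²) = 745.6 W/m².
For an isothermal sphere, absorbed (1−a)S·πr² = emitted σ·4πr²·T⁴, so T⁴ = (1−a)S/(4σ).
T⁴ = 1.00·745.6/(4·5.67×10⁻⁸) = 3.288×10⁹ K⁴.

T ≈ 239 K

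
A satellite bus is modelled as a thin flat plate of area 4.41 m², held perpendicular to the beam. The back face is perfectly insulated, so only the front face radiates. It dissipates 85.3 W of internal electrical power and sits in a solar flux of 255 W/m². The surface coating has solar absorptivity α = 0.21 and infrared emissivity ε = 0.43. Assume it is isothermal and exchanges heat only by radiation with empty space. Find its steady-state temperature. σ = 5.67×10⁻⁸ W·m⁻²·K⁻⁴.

T ≈ 234 K

At steady state, absorbed solar power + internal power = radiated power.
Absorbed: α·S·A_cross = 0.21·255·4.410 = 236.2 W (cross-section A).
Total input = 236.2 + 85.3 = 321.5 W.
Radiated: εσ·A_surf·T⁴ with A_surf = A = 4.410 m².
T⁴ = 321.5/(0.43·5.67×10⁻⁸·4.410) = 2.990×10⁹ K⁴.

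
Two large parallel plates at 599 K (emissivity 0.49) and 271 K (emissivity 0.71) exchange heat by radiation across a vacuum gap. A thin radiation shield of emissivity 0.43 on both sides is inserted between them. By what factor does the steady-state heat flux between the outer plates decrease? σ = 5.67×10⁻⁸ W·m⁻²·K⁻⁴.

Without shield: q₀ = σΔ(T⁴)/(1/ε₁+1/ε₂−1) with denominator 2.449.
With shield the two gaps are in series; the resistances add: (1/ε₁+1/ε_s−1)+(1/ε_s+1/ε₂−1) = 3.366+2.734 = 6.100.
Heat-flux ratio q₀/q = 6.100/2.449.

factor ≈ 2.49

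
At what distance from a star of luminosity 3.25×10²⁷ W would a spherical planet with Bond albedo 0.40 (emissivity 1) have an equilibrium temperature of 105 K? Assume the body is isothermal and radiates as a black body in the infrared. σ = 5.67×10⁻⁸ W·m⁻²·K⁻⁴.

d ≈ 2.37×10¹² m

For an isothermal black-emitting sphere, (1−a)S·πr² = σ·4πr²·T⁴ ⇒ S = 4σT⁴/(1−a).
S = 4·5.67×10⁻⁸·(105)⁴/0.600 = 45.95 W/m².
Flux falls as S = L/(4πd²), so d = √(L/(4πS)) = √(3.25×10²⁷/(4π·45.95)).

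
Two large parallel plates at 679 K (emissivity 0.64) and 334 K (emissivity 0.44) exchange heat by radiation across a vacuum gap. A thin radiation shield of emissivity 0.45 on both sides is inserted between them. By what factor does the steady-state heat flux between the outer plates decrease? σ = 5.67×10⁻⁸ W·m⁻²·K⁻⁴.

factor ≈ 2.21

Without shield: q₀ = σΔ(T⁴)/(1/ε₁+1/ε₂−1) with denominator 2.835.
With shield the two gaps are in series; the resistances add: (1/ε₁+1/ε_s−1)+(1/ε_s+1/ε₂−1) = 2.785+3.495 = 6.280.
Heat-flux ratio q₀/q = 6.280/2.835.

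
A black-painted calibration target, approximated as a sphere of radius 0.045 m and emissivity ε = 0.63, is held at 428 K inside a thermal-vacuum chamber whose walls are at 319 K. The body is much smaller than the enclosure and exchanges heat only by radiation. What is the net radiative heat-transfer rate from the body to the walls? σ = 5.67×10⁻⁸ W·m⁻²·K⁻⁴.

For a small grey body in a large enclosure: P_net = εσA(T_body⁴ − T_wall⁴).
A = 4πr² = 0.02545 m²; T_body⁴ − T_wall⁴ = 3.356×10¹⁰ − 1.036×10¹⁰ = 2.320×10¹⁰ K⁴.
|P_net| = 0.63·5.67×10⁻⁸·0.02545·2.320×10¹⁰.

P_net ≈ 21.1 W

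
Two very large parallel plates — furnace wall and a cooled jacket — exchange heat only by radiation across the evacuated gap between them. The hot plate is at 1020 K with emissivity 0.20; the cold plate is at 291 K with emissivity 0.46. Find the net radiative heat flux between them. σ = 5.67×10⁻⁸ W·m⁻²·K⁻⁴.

q ≈ 9870 W/m²

For two infinite grey parallel plates, q = σ(T₁⁴ − T₂⁴)/(1/ε₁ + 1/ε₂ − 1).
T₁⁴ − T₂⁴ = 1.082×10¹² − 7.171×10⁹ = 1.075×10¹² K⁴.
1/ε₁ + 1/ε₂ − 1 = 5.000 + 2.174 − 1 = 6.174.
q = 5.67×10⁻⁸ × 1.075×10¹² / 6.174.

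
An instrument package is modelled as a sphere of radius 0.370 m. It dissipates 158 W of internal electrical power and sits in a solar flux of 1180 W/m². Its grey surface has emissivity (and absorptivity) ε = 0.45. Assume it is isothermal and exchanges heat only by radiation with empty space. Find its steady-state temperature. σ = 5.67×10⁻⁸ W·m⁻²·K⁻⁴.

T ≈ 306 K

At steady state, absorbed solar power + internal power = radiated power.
Absorbed: α·S·A_cross = 0.45·1180·0.4301 = 228.4 W (cross-section πr²).
Total input = 228.4 + 158 = 386.4 W.
Radiated: εσ·A_surf·T⁴ with A_surf = 4πr² = 1.720 m².
T⁴ = 386.4/(0.45·5.67×10⁻⁸·1.720) = 8.802×10⁹ K⁴.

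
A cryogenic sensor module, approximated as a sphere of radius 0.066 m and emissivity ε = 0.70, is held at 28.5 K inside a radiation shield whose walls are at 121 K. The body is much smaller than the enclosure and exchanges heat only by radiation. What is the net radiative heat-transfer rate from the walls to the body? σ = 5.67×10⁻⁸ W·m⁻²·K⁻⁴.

P_net ≈ 0.464 W

For a small grey body in a large enclosure: P_net = εσA(T_body⁴ − T_wall⁴).
A = 4πr² = 0.05474 m²; T_body⁴ − T_wall⁴ = 6.598×10⁵ − 2.144×10⁸ = -2.137×10⁸ K⁴.
|P_net| = 0.70·5.67×10⁻⁸·0.05474·2.137×10⁸.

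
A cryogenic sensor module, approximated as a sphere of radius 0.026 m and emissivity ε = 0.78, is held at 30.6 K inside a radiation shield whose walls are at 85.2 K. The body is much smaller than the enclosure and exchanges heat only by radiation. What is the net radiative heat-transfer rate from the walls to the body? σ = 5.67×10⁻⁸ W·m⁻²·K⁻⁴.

For a small grey body in a large enclosure: P_net = εσA(T_body⁴ − T_wall⁴).
A = 4πr² = 0.008495 m²; T_body⁴ − T_wall⁴ = 8.768×10⁵ − 5.269×10⁷ = -5.182×10⁷ K⁴.
|P_net| = 0.78·5.67×10⁻⁸·0.008495·5.182×10⁷.

P_net ≈ 0.0195 W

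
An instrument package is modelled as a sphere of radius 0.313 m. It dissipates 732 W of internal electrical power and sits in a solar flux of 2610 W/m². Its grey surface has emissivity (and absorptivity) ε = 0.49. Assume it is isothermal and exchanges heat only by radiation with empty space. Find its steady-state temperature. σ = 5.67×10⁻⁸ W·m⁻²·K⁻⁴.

T ≈ 426 K

At steady state, absorbed solar power + internal power = radiated power.
Absorbed: α·S·A_cross = 0.49·2610·0.3078 = 393.6 W (cross-section πr²).
Total input = 393.6 + 732 = 1126 W.
Radiated: εσ·A_surf·T⁴ with A_surf = 4πr² = 1.231 m².
T⁴ = 1126/(0.49·5.67×10⁻⁸·1.231) = 3.291×10¹⁰ K⁴.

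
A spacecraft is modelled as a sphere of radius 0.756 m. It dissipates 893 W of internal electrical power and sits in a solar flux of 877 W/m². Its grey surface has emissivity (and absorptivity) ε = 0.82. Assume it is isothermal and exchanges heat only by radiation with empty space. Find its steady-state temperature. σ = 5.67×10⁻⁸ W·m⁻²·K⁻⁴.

T ≈ 284 K

At steady state, absorbed solar power + internal power = radiated power.
Absorbed: α·S·A_cross = 0.82·877·1.796 = 1291 W (cross-section πr²).
Total input = 1291 + 893 = 2184 W.
Radiated: εσ·A_surf·T⁴ with A_surf = 4πr² = 7.182 m².
T⁴ = 2184/(0.82·5.67×10⁻⁸·7.182) = 6.541×10⁹ K⁴.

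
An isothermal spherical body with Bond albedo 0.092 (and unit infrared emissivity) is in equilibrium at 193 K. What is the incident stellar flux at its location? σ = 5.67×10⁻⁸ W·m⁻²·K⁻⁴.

(1−a)S·πr² = σ·4πr²·T⁴ ⇒ S = 4σT⁴/(1−a).
S = 4·5.67×10⁻⁸·1.387×10⁹/0.908.

S ≈ 347 W/m²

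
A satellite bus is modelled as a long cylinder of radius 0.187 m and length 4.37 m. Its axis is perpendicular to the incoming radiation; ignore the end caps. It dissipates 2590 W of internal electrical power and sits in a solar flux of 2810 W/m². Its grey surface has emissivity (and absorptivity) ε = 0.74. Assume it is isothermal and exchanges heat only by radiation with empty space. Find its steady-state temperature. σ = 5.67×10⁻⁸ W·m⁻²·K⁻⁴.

At steady state, absorbed solar power + internal power = radiated power.
Absorbed: α·S·A_cross = 0.74·2810·1.634 = 3399 W (cross-section 2rL).
Total input = 3399 + 2590 = 5989 W.
Radiated: εσ·A_surf·T⁴ with A_surf = 2πrL = 5.135 m².
T⁴ = 5989/(0.74·5.67×10⁻⁸·5.135) = 2.780×10¹⁰ K⁴.

T ≈ 408 K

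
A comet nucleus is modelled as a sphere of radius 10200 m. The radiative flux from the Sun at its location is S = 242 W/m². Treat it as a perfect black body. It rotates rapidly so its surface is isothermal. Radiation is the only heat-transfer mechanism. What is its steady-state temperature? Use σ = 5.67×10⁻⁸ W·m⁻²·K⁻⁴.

At equilibrium, absorbed power = emitted power.
Absorbing cross-section = πr² = 3.269×10⁸ m²; emitting surface = 4πr² = 1.307×10⁹ m² (ratio 4).
S·A_cross = εσ·A_surf·T⁴  ⇒  T⁴ = S/(4σ).
T⁴ = 1.00·242/(4·5.67×10⁻⁸) = 1.067×10⁹ K⁴.
T = (1.067×10⁹)^(1/4).

T ≈ 181 K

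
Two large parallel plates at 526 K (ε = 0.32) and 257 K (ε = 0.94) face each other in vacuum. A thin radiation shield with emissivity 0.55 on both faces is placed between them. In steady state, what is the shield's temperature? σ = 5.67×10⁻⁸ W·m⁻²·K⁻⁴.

In steady state the net flux on the hot side equals that on the cold side.
σ(T₁⁴−T_s⁴)/D₁ = σ(T_s⁴−T₂⁴)/D₂, with D₁ = 1/ε₁+1/ε_s−1 = 3.943, D₂ = 1/ε_s+1/ε₂−1 = 1.882.
Solve for T_s⁴: T_s⁴ = (D₂·T₁⁴ + D₁·T₂⁴)/(D₁+D₂) = 2.768×10¹⁰ K⁴.

T_s ≈ 408 K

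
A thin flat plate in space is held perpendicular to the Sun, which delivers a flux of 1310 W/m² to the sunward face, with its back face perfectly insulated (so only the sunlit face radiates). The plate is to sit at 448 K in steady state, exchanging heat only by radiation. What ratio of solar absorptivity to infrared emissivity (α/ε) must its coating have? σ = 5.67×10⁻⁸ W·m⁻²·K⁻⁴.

α/ε ≈ 1.74

Balance: αS·A = εσ·1A·T⁴ ⇒ α/ε = σT⁴/S.
α/ε = 5.67×10⁻⁸·(448)⁴/1310 = 5.67×10⁻⁸·4.028×10¹⁰/1310.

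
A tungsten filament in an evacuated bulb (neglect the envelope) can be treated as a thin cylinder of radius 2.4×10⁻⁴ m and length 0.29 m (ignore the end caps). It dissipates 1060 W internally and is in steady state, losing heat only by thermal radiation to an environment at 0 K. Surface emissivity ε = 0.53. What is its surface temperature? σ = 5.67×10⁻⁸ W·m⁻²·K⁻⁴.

Steady state: internal power = radiated power, P = εσA T⁴.
Radiating area A = 2πrL = 4.373×10⁻⁴ m².
T⁴ = P/(εσA) = 1060/(0.53·5.67×10⁻⁸·4.373×10⁻⁴) = 8.066×10¹³ K⁴.
T = (8.066×10¹³)^(1/4).

T ≈ 3000 K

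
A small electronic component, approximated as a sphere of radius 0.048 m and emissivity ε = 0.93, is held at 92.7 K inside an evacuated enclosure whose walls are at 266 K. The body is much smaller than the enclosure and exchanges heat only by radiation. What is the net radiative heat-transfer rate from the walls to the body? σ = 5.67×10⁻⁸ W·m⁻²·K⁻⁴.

For a small grey body in a large enclosure: P_net = εσA(T_body⁴ − T_wall⁴).
A = 4πr² = 0.02895 m²; T_body⁴ − T_wall⁴ = 7.384×10⁷ − 5.006×10⁹ = -4.933×10⁹ K⁴.
|P_net| = 0.93·5.67×10⁻⁸·0.02895·4.933×10⁹.

P_net ≈ 7.53 W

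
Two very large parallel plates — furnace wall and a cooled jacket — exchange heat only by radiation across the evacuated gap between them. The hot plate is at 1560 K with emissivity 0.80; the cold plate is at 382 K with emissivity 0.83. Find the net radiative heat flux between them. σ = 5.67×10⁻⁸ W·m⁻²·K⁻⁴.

For two infinite grey parallel plates, q = σ(T₁⁴ − T₂⁴)/(1/ε₁ + 1/ε₂ − 1).
T₁⁴ − T₂⁴ = 5.922×10¹² − 2.129×10¹⁰ = 5.901×10¹² K⁴.
1/ε₁ + 1/ε₂ − 1 = 1.250 + 1.205 − 1 = 1.455.
q = 5.67×10⁻⁸ × 5.901×10¹² / 1.455.

q ≈ 2.30×10⁵ W/m²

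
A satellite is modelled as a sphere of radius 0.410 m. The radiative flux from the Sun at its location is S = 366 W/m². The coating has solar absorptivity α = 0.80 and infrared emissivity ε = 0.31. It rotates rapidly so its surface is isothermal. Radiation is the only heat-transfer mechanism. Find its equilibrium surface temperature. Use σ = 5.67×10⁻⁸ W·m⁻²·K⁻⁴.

At equilibrium, absorbed power = emitted power.
Absorbing cross-section = πr² = 0.5281 m²; emitting surface = 4πr² = 2.112 m² (ratio 4).
αS·A_cross = εσ·A_surf·T⁴  ⇒  T⁴ = αS/(ε·4σ).
T⁴ = 0.800·366/(0.31·4·5.67×10⁻⁸) = 4.165×10⁹ K⁴.
T = (4.165×10⁹)^(1/4).

T ≈ 254 K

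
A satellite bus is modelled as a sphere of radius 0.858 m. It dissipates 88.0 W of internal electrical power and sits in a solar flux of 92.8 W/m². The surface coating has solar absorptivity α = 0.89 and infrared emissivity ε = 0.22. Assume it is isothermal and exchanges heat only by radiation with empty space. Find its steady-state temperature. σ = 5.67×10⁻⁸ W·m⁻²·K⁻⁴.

At steady state, absorbed solar power + internal power = radiated power.
Absorbed: α·S·A_cross = 0.89·92.8·2.313 = 191.0 W (cross-section πr²).
Total input = 191.0 + 88.0 = 279.0 W.
Radiated: εσ·A_surf·T⁴ with A_surf = 4πr² = 9.251 m².
T⁴ = 279.0/(0.22·5.67×10⁻⁸·9.251) = 2.418×10⁹ K⁴.

T ≈ 222 K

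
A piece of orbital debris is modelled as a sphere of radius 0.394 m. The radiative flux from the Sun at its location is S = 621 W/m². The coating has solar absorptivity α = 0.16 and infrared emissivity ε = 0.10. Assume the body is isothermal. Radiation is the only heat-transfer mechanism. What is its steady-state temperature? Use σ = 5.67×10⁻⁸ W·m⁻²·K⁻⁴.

At equilibrium, absorbed power = emitted power.
Absorbing cross-section = πr² = 0.4877 m²; emitting surface = 4πr² = 1.951 m² (ratio 4).
αS·A_cross = εσ·A_surf·T⁴  ⇒  T⁴ = αS/(ε·4σ).
T⁴ = 0.160·621/(0.10·4·5.67×10⁻⁸) = 4.381×10⁹ K⁴.
T = (4.381×10⁹)^(1/4).

T ≈ 257 K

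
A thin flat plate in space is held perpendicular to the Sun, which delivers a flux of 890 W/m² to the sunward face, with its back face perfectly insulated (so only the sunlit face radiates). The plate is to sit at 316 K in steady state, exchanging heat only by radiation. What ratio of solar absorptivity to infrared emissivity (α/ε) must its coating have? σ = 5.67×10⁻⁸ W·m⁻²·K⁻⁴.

α/ε ≈ 0.635

Balance: αS·A = εσ·1A·T⁴ ⇒ α/ε = σT⁴/S.
α/ε = 5.67×10⁻⁸·(316)⁴/890 = 5.67×10⁻⁸·9.971×10⁹/890.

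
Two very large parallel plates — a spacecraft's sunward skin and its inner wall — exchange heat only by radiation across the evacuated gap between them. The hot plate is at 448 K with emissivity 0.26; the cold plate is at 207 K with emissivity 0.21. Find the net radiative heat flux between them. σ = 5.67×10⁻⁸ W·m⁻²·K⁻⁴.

For two infinite grey parallel plates, q = σ(T₁⁴ − T₂⁴)/(1/ε₁ + 1/ε₂ − 1).
T₁⁴ − T₂⁴ = 4.028×10¹⁰ − 1.836×10⁹ = 3.845×10¹⁰ K⁴.
1/ε₁ + 1/ε₂ − 1 = 3.846 + 4.762 − 1 = 7.608.
q = 5.67×10⁻⁸ × 3.845×10¹⁰ / 7.608.

q ≈ 287 W/m²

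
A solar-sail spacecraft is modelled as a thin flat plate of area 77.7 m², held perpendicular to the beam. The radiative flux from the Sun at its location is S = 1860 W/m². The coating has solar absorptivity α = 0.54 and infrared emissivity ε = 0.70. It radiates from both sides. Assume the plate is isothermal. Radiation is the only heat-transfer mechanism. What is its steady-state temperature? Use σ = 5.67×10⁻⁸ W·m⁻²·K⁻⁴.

At equilibrium, absorbed power = emitted power.
Absorbing cross-section = A = 77.70 m²; emitting surface = 2A = 155.4 m² (ratio 2).
αS·A_cross = εσ·A_surf·T⁴  ⇒  T⁴ = αS/(ε·2σ).
T⁴ = 0.540·1860/(0.70·2·5.67×10⁻⁸) = 1.265×10¹⁰ K⁴.
T = (1.265×10¹⁰)^(1/4).

T ≈ 335 K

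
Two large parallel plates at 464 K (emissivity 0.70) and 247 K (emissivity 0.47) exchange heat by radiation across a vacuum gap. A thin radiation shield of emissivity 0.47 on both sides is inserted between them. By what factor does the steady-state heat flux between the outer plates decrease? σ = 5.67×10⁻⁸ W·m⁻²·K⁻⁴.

factor ≈ 2.27

Without shield: q₀ = σΔ(T⁴)/(1/ε₁+1/ε₂−1) with denominator 2.556.
With shield the two gaps are in series; the resistances add: (1/ε₁+1/ε_s−1)+(1/ε_s+1/ε₂−1) = 2.556+3.255 = 5.812.
Heat-flux ratio q₀/q = 5.812/2.556.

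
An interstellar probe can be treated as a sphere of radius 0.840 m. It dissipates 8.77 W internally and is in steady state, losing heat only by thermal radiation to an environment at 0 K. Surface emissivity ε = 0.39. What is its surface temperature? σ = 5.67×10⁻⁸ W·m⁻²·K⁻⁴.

T ≈ 81.8 K

Steady state: internal power = radiated power, P = εσA T⁴.
Radiating area A = 4πr² = 8.867 m².
T⁴ = P/(εσA) = 8.77/(0.39·5.67×10⁻⁸·8.867) = 4.473×10⁷ K⁴.
T = (4.473×10⁷)^(1/4).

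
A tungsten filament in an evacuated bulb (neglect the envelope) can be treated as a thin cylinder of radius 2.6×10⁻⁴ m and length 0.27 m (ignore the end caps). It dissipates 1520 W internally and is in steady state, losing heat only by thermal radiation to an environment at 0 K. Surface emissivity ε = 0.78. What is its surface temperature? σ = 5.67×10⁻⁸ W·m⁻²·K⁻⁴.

Steady state: internal power = radiated power, P = εσA T⁴.
Radiating area A = 2πrL = 4.411×10⁻⁴ m².
T⁴ = P/(εσA) = 1520/(0.78·5.67×10⁻⁸·4.411×10⁻⁴) = 7.792×10¹³ K⁴.
T = (7.792×10¹³)^(1/4).

T ≈ 2970 K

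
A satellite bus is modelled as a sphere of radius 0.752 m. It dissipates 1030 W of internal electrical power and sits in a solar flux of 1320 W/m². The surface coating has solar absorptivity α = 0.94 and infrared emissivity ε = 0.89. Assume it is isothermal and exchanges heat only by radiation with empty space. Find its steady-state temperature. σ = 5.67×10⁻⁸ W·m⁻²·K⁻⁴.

T ≈ 308 K

At steady state, absorbed solar power + internal power = radiated power.
Absorbed: α·S·A_cross = 0.94·1320·1.777 = 2204 W (cross-section πr²).
Total input = 2204 + 1030 = 3234 W.
Radiated: εσ·A_surf·T⁴ with A_surf = 4πr² = 7.106 m².
T⁴ = 3234/(0.89·5.67×10⁻⁸·7.106) = 9.019×10⁹ K⁴.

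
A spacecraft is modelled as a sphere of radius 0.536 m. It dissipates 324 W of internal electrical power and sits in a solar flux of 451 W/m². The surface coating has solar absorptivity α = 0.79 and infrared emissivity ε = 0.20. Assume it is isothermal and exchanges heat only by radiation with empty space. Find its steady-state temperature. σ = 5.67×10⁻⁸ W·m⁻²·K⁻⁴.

At steady state, absorbed solar power + internal power = radiated power.
Absorbed: α·S·A_cross = 0.79·451·0.9026 = 321.6 W (cross-section πr²).
Total input = 321.6 + 324 = 645.6 W.
Radiated: εσ·A_surf·T⁴ with A_surf = 4πr² = 3.610 m².
T⁴ = 645.6/(0.20·5.67×10⁻⁸·3.610) = 1.577×10¹⁰ K⁴.

T ≈ 354 K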